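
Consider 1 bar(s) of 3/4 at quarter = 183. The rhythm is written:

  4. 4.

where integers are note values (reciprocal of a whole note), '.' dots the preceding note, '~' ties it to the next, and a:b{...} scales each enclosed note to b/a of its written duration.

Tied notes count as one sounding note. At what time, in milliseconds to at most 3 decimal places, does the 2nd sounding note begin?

note 2 onset = 3/2b = 491.803ms

1. 0.0ms @ 0 + 491.803ms (3/2)
2. 491.803ms @ 3/2 + 491.803ms (3/2)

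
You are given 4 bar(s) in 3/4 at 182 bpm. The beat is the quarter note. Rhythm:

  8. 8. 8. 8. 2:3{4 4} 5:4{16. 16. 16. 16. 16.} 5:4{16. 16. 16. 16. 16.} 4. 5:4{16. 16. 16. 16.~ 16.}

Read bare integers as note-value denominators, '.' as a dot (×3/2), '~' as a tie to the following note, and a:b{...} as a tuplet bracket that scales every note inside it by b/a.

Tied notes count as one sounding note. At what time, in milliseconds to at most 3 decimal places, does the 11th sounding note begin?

1. 0.0ms @ 0 + 247.253ms (3/4)
2. 247.253ms @ 3/4 + 247.253ms (3/4)
3. 494.505ms @ 3/2 + 247.253ms (3/4)
4. 741.758ms @ 9/4 + 247.253ms (3/4)
5. 989.011ms @ 3 + 494.505ms (3/2)
6. 1483.516ms @ 9/2 + 494.505ms (3/2)
7. 1978.022ms @ 6 + 98.901ms (3/10)
8. 2076.923ms @ 63/10 + 98.901ms (3/10)
9. 2175.824ms @ 33/5 + 98.901ms (3/10)
10. 2274.725ms @ 69/10 + 98.901ms (3/10)
11. 2373.626ms @ 36/5 + 98.901ms (3/10)
12. 2472.527ms @ 15/2 + 98.901ms (3/10)
13. 2571.429ms @ 39/5 + 98.901ms (3/10)
14. 2670.33ms @ 81/10 + 98.901ms (3/10)
15. 2769.231ms @ 42/5 + 98.901ms (3/10)
16. 2868.132ms @ 87/10 + 98.901ms (3/10)
17. 2967.033ms @ 9 + 494.505ms (3/2)
18. 3461.538ms @ 21/2 + 98.901ms (3/10)
19. 3560.44ms @ 54/5 + 98.901ms (3/10)
20. 3659.341ms @ 111/10 + 98.901ms (3/10)
21. 3758.242ms @ 57/5 + 197.802ms (3/5)

note 11 onset = 36/5b = 2373.626ms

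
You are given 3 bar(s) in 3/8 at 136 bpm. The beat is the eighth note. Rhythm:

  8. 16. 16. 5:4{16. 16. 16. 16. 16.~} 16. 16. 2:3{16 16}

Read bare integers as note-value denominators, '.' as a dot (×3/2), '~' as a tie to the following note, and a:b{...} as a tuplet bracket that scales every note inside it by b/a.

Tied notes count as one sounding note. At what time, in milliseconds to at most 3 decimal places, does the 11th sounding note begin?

1. 0.0ms @ 0 + 661.765ms (3/2)
2. 661.765ms @ 3/2 + 330.882ms (3/4)
3. 992.647ms @ 9/4 + 330.882ms (3/4)
4. 1323.529ms @ 3 + 264.706ms (3/5)
5. 1588.235ms @ 18/5 + 264.706ms (3/5)
6. 1852.941ms @ 21/5 + 264.706ms (3/5)
7. 2117.647ms @ 24/5 + 264.706ms (3/5)
8. 2382.353ms @ 27/5 + 595.588ms (27/20)
9. 2977.941ms @ 27/4 + 330.882ms (3/4)
10. 3308.824ms @ 15/2 + 330.882ms (3/4)
11. 3639.706ms @ 33/4 + 330.882ms (3/4)

note 11 onset = 33/4b = 3639.706ms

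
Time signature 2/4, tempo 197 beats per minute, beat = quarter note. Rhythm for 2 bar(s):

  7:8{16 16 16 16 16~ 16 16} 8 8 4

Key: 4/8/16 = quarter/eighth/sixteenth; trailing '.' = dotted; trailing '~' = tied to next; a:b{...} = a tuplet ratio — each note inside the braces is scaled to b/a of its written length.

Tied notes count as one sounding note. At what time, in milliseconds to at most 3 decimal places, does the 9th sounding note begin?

1. 0.0ms @ 0 + 87.02ms (2/7)
2. 87.02ms @ 2/7 + 87.02ms (2/7)
3. 174.039ms @ 4/7 + 87.02ms (2/7)
4. 261.059ms @ 6/7 + 87.02ms (2/7)
5. 348.078ms @ 8/7 + 174.039ms (4/7)
6. 522.117ms @ 12/7 + 87.02ms (2/7)
7. 609.137ms @ 2 + 152.284ms (1/2)
8. 761.421ms @ 5/2 + 152.284ms (1/2)
9. 913.706ms @ 3 + 304.569ms (1)

note 9 onset = 3b = 913.706ms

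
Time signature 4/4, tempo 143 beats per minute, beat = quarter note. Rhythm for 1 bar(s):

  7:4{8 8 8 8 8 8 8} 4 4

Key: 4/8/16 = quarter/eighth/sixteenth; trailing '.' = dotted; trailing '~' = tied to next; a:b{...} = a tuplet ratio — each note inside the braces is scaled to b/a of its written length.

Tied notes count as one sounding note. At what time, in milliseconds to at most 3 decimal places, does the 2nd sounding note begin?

1. 0.0ms @ 0 + 119.88ms (2/7)
2. 119.88ms @ 2/7 + 119.88ms (2/7)
3. 239.76ms @ 4/7 + 119.88ms (2/7)
4. 359.64ms @ 6/7 + 119.88ms (2/7)
5. 479.52ms @ 8/7 + 119.88ms (2/7)
6. 599.401ms @ 10/7 + 119.88ms (2/7)
7. 719.281ms @ 12/7 + 119.88ms (2/7)
8. 839.161ms @ 2 + 419.58ms (1)
9. 1258.741ms @ 3 + 419.58ms (1)

note 2 onset = 2/7b = 119.88ms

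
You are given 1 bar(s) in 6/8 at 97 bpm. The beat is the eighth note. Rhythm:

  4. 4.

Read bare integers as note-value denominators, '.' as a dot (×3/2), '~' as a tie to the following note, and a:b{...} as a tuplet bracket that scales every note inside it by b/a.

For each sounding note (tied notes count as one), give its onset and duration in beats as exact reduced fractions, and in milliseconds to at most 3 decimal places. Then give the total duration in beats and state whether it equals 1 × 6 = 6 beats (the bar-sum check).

1) 0.0ms=0b +1855.67ms=3b
2) 1855.67ms=3b +1855.67ms=3b
Σ=6b of 6 (97bpm 6/8) — PASS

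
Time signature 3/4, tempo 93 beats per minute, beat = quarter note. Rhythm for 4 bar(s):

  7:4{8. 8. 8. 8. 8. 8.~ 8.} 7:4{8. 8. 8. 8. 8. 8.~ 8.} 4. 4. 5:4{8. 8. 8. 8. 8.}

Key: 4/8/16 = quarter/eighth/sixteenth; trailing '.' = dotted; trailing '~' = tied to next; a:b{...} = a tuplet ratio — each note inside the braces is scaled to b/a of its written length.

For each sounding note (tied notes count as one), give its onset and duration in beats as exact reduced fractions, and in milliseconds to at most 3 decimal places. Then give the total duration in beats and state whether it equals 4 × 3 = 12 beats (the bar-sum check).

1) 0.0ms=0b +276.498ms=3/7b
2) 276.498ms=3/7b +276.498ms=3/7b
3) 552.995ms=6/7b +276.498ms=3/7b
4) 829.493ms=9/7b +276.498ms=3/7b
5) 1105.991ms=12/7b +276.498ms=3/7b
6) 1382.488ms=15/7b +552.995ms=6/7b
7) 1935.484ms=3b +276.498ms=3/7b
8) 2211.982ms=24/7b +276.498ms=3/7b
9) 2488.479ms=27/7b +276.498ms=3/7b
10) 2764.977ms=30/7b +276.498ms=3/7b
11) 3041.475ms=33/7b +276.498ms=3/7b
12) 3317.972ms=36/7b +552.995ms=6/7b
13) 3870.968ms=6b +967.742ms=3/2b
14) 4838.71ms=15/2b +967.742ms=3/2b
15) 5806.452ms=9b +387.097ms=3/5b
16) 6193.548ms=48/5b +387.097ms=3/5b
17) 6580.645ms=51/5b +387.097ms=3/5b
18) 6967.742ms=54/5b +387.097ms=3/5b
19) 7354.839ms=57/5b +387.097ms=3/5b
Σ=12b of 12 (93bpm 3/4) — PASS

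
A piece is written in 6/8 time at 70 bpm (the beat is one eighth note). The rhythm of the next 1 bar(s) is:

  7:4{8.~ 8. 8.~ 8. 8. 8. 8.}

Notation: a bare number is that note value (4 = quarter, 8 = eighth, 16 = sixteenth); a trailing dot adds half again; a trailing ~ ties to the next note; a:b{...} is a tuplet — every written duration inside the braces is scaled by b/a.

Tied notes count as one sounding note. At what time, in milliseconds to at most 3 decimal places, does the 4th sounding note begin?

1. 0.0ms @ 0 + 1469.388ms (12/7)
2. 1469.388ms @ 12/7 + 1469.388ms (12/7)
3. 2938.776ms @ 24/7 + 734.694ms (6/7)
4. 3673.469ms @ 30/7 + 734.694ms (6/7)
5. 4408.163ms @ 36/7 + 734.694ms (6/7)

note 4 onset = 30/7b = 3673.469ms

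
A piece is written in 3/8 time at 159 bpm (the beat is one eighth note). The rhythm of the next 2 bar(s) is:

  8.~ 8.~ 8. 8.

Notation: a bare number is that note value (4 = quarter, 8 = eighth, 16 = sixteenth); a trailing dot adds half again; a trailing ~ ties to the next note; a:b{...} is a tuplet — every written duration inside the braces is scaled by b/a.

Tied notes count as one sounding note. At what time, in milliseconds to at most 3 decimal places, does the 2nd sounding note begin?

1. 0.0ms @ 0 + 1698.113ms (9/2)
2. 1698.113ms @ 9/2 + 566.038ms (3/2)

note 2 onset = 9/2b = 1698.113ms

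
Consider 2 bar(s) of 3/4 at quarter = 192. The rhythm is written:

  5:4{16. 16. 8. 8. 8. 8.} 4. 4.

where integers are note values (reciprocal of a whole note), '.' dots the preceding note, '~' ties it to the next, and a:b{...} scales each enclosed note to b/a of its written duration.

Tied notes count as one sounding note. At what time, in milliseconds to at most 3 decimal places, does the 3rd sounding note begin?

note 3 onset = 3/5b = 187.5ms

1. 0.0ms @ 0 + 93.75ms (3/10)
2. 93.75ms @ 3/10 + 93.75ms (3/10)
3. 187.5ms @ 3/5 + 187.5ms (3/5)
4. 375.0ms @ 6/5 + 187.5ms (3/5)
5. 562.5ms @ 9/5 + 187.5ms (3/5)
6. 750.0ms @ 12/5 + 187.5ms (3/5)
7. 937.5ms @ 3 + 468.75ms (3/2)
8. 1406.25ms @ 9/2 + 468.75ms (3/2)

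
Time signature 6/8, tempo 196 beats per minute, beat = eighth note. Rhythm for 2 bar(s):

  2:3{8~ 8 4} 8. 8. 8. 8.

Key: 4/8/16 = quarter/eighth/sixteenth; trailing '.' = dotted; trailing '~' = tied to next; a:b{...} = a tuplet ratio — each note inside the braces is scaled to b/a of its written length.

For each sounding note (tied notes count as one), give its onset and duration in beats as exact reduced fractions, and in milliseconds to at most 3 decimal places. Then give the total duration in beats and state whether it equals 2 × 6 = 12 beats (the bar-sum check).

1) 0.0ms=0b +918.367ms=3b
2) 918.367ms=3b +918.367ms=3b
3) 1836.735ms=6b +459.184ms=3/2b
4) 2295.918ms=15/2b +459.184ms=3/2b
5) 2755.102ms=9b +459.184ms=3/2b
6) 3214.286ms=21/2b +459.184ms=3/2b
Σ=12b of 12 (196bpm 6/8) — PASS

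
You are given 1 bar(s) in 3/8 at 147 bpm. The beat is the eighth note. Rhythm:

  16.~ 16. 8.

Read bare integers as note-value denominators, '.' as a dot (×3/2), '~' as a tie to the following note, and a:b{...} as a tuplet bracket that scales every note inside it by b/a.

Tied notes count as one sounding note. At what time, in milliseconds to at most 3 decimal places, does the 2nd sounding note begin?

1. 0.0ms @ 0 + 612.245ms (3/2)
2. 612.245ms @ 3/2 + 612.245ms (3/2)

note 2 onset = 3/2b = 612.245ms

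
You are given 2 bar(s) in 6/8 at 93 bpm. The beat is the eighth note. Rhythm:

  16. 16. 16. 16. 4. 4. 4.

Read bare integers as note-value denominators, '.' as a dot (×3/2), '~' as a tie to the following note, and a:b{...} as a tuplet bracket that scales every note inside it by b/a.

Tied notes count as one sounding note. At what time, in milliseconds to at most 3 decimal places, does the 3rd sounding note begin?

note 3 onset = 3/2b = 967.742ms

1. 0.0ms @ 0 + 483.871ms (3/4)
2. 483.871ms @ 3/4 + 483.871ms (3/4)
3. 967.742ms @ 3/2 + 483.871ms (3/4)
4. 1451.613ms @ 9/4 + 483.871ms (3/4)
5. 1935.484ms @ 3 + 1935.484ms (3)
6. 3870.968ms @ 6 + 1935.484ms (3)
7. 5806.452ms @ 9 + 1935.484ms (3)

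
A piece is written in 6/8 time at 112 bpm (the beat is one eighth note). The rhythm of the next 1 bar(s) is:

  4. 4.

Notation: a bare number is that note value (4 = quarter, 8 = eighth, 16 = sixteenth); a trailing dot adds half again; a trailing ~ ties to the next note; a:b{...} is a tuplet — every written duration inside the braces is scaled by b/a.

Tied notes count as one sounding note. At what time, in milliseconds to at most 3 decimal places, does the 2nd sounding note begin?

note 2 onset = 3b = 1607.143ms

1. 0.0ms @ 0 + 1607.143ms (3)
2. 1607.143ms @ 3 + 1607.143ms (3)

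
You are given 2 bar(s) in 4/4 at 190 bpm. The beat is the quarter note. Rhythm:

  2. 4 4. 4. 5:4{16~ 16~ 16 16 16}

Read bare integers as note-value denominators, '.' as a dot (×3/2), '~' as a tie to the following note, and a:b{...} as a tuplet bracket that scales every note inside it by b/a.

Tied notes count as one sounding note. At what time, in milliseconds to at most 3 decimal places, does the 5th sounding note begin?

note 5 onset = 7b = 2210.526ms

1. 0.0ms @ 0 + 947.368ms (3)
2. 947.368ms @ 3 + 315.789ms (1)
3. 1263.158ms @ 4 + 473.684ms (3/2)
4. 1736.842ms @ 11/2 + 473.684ms (3/2)
5. 2210.526ms @ 7 + 189.474ms (3/5)
6. 2400.0ms @ 38/5 + 63.158ms (1/5)
7. 2463.158ms @ 39/5 + 63.158ms (1/5)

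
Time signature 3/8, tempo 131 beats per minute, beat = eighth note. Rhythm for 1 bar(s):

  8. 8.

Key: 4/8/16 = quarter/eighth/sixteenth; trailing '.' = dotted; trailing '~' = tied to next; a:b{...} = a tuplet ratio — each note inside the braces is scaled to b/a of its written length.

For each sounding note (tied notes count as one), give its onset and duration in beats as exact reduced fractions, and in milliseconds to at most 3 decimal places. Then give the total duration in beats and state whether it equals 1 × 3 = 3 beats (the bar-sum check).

1) 0.0ms=0b +687.023ms=3/2b
2) 687.023ms=3/2b +687.023ms=3/2b
Σ=3b of 3 (131bpm 3/8) — PASS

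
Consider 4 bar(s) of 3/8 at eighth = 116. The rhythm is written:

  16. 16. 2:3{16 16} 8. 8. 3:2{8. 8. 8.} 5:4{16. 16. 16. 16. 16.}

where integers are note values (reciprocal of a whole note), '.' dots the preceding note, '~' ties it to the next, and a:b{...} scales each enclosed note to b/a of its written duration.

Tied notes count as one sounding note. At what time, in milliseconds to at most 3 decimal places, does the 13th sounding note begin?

1. 0.0ms @ 0 + 387.931ms (3/4)
2. 387.931ms @ 3/4 + 387.931ms (3/4)
3. 775.862ms @ 3/2 + 387.931ms (3/4)
4. 1163.793ms @ 9/4 + 387.931ms (3/4)
5. 1551.724ms @ 3 + 775.862ms (3/2)
6. 2327.586ms @ 9/2 + 775.862ms (3/2)
7. 3103.448ms @ 6 + 517.241ms (1)
8. 3620.69ms @ 7 + 517.241ms (1)
9. 4137.931ms @ 8 + 517.241ms (1)
10. 4655.172ms @ 9 + 310.345ms (3/5)
11. 4965.517ms @ 48/5 + 310.345ms (3/5)
12. 5275.862ms @ 51/5 + 310.345ms (3/5)
13. 5586.207ms @ 54/5 + 310.345ms (3/5)
14. 5896.552ms @ 57/5 + 310.345ms (3/5)

note 13 onset = 54/5b = 5586.207ms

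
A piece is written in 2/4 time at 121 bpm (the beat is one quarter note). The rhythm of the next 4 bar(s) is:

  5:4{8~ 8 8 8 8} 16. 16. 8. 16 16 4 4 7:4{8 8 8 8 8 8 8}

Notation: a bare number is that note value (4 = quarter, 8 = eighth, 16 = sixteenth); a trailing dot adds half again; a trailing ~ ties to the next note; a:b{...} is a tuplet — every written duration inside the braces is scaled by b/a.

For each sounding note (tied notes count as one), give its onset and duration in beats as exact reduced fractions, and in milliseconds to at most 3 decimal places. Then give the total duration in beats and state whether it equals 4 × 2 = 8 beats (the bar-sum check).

1) 0.0ms=0b +396.694ms=4/5b
2) 396.694ms=4/5b +198.347ms=2/5b
3) 595.041ms=6/5b +198.347ms=2/5b
4) 793.388ms=8/5b +198.347ms=2/5b
5) 991.736ms=2b +185.95ms=3/8b
6) 1177.686ms=19/8b +185.95ms=3/8b
7) 1363.636ms=11/4b +371.901ms=3/4b
8) 1735.537ms=7/2b +123.967ms=1/4b
9) 1859.504ms=15/4b +123.967ms=1/4b
10) 1983.471ms=4b +495.868ms=1b
11) 2479.339ms=5b +495.868ms=1b
12) 2975.207ms=6b +141.677ms=2/7b
13) 3116.883ms=44/7b +141.677ms=2/7b
14) 3258.56ms=46/7b +141.677ms=2/7b
15) 3400.236ms=48/7b +141.677ms=2/7b
16) 3541.913ms=50/7b +141.677ms=2/7b
17) 3683.589ms=52/7b +141.677ms=2/7b
18) 3825.266ms=54/7b +141.677ms=2/7b
Σ=8b of 8 (121bpm 2/4) — PASS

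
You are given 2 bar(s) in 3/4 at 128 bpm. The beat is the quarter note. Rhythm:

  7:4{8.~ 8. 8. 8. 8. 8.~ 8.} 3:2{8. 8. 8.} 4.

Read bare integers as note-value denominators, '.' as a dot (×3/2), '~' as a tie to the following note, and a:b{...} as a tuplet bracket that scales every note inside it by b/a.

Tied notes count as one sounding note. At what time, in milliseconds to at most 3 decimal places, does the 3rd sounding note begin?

note 3 onset = 9/7b = 602.679ms

1. 0.0ms @ 0 + 401.786ms (6/7)
2. 401.786ms @ 6/7 + 200.893ms (3/7)
3. 602.679ms @ 9/7 + 200.893ms (3/7)
4. 803.571ms @ 12/7 + 200.893ms (3/7)
5. 1004.464ms @ 15/7 + 401.786ms (6/7)
6. 1406.25ms @ 3 + 234.375ms (1/2)
7. 1640.625ms @ 7/2 + 234.375ms (1/2)
8. 1875.0ms @ 4 + 234.375ms (1/2)
9. 2109.375ms @ 9/2 + 703.125ms (3/2)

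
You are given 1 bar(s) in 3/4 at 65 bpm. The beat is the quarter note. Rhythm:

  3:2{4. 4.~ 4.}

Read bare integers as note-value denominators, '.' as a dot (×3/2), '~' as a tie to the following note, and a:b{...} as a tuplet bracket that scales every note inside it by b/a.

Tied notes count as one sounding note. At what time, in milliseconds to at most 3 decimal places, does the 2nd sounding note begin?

note 2 onset = 1b = 923.077ms

1. 0.0ms @ 0 + 923.077ms (1)
2. 923.077ms @ 1 + 1846.154ms (2)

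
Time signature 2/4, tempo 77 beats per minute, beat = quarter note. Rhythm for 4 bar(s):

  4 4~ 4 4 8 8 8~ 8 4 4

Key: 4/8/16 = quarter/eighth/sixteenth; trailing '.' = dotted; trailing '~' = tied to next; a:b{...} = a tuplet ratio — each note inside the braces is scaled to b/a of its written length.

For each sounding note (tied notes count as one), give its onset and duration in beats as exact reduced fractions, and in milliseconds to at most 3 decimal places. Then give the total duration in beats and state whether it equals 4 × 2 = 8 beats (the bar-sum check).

1) 0.0ms=0b +779.221ms=1b
2) 779.221ms=1b +1558.442ms=2b
3) 2337.662ms=3b +779.221ms=1b
4) 3116.883ms=4b +389.61ms=1/2b
5) 3506.494ms=9/2b +389.61ms=1/2b
6) 3896.104ms=5b +779.221ms=1b
7) 4675.325ms=6b +779.221ms=1b
8) 5454.545ms=7b +779.221ms=1b
Σ=8b of 8 (77bpm 2/4) — PASS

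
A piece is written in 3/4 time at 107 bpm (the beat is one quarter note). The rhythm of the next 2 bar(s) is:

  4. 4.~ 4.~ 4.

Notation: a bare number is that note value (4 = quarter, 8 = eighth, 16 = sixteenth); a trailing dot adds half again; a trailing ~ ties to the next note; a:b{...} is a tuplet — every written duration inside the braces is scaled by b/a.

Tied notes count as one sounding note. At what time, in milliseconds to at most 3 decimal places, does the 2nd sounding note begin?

1. 0.0ms @ 0 + 841.121ms (3/2)
2. 841.121ms @ 3/2 + 2523.364ms (9/2)

note 2 onset = 3/2b = 841.121ms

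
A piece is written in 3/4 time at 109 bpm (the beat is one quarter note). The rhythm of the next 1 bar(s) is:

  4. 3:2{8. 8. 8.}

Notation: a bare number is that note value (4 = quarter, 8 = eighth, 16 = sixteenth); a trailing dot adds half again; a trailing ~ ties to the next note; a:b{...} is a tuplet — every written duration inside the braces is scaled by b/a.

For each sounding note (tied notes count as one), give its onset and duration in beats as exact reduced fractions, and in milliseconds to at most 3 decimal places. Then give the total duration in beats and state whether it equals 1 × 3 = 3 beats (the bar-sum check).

1) 0.0ms=0b +825.688ms=3/2b
2) 825.688ms=3/2b +275.229ms=1/2b
3) 1100.917ms=2b +275.229ms=1/2b
4) 1376.147ms=5/2b +275.229ms=1/2b
Σ=3b of 3 (109bpm 3/4) — PASS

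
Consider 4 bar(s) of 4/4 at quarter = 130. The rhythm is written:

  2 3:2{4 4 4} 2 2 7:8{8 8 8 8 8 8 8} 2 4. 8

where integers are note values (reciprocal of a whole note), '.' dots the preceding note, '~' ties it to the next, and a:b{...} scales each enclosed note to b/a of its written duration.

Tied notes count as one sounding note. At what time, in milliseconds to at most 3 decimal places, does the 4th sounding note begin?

1. 0.0ms @ 0 + 923.077ms (2)
2. 923.077ms @ 2 + 307.692ms (2/3)
3. 1230.769ms @ 8/3 + 307.692ms (2/3)
4. 1538.462ms @ 10/3 + 307.692ms (2/3)
5. 1846.154ms @ 4 + 923.077ms (2)
6. 2769.231ms @ 6 + 923.077ms (2)
7. 3692.308ms @ 8 + 263.736ms (4/7)
8. 3956.044ms @ 60/7 + 263.736ms (4/7)
9. 4219.78ms @ 64/7 + 263.736ms (4/7)
10. 4483.516ms @ 68/7 + 263.736ms (4/7)
11. 4747.253ms @ 72/7 + 263.736ms (4/7)
12. 5010.989ms @ 76/7 + 263.736ms (4/7)
13. 5274.725ms @ 80/7 + 263.736ms (4/7)
14. 5538.462ms @ 12 + 923.077ms (2)
15. 6461.538ms @ 14 + 692.308ms (3/2)
16. 7153.846ms @ 31/2 + 230.769ms (1/2)

note 4 onset = 10/3b = 1538.462ms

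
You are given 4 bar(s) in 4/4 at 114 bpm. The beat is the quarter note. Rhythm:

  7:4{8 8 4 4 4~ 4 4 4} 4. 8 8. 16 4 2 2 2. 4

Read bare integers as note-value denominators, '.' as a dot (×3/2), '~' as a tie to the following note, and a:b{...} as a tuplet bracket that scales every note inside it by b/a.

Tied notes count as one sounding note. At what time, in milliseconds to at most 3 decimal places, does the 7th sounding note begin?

note 7 onset = 24/7b = 1804.511ms

1. 0.0ms @ 0 + 150.376ms (2/7)
2. 150.376ms @ 2/7 + 150.376ms (2/7)
3. 300.752ms @ 4/7 + 300.752ms (4/7)
4. 601.504ms @ 8/7 + 300.752ms (4/7)
5. 902.256ms @ 12/7 + 601.504ms (8/7)
6. 1503.759ms @ 20/7 + 300.752ms (4/7)
7. 1804.511ms @ 24/7 + 300.752ms (4/7)
8. 2105.263ms @ 4 + 789.474ms (3/2)
9. 2894.737ms @ 11/2 + 263.158ms (1/2)
10. 3157.895ms @ 6 + 394.737ms (3/4)
11. 3552.632ms @ 27/4 + 131.579ms (1/4)
12. 3684.211ms @ 7 + 526.316ms (1)
13. 4210.526ms @ 8 + 1052.632ms (2)
14. 5263.158ms @ 10 + 1052.632ms (2)
15. 6315.789ms @ 12 + 1578.947ms (3)
16. 7894.737ms @ 15 + 526.316ms (1)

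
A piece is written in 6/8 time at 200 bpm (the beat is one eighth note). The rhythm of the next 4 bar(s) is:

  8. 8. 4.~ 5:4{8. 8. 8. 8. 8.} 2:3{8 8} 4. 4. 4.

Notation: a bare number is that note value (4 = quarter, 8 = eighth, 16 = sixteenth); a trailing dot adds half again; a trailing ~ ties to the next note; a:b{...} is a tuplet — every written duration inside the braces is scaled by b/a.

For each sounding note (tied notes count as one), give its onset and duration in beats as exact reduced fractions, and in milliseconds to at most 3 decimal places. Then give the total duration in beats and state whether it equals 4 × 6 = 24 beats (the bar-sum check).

1) 0.0ms=0b +450.0ms=3/2b
2) 450.0ms=3/2b +450.0ms=3/2b
3) 900.0ms=3b +1260.0ms=21/5b
4) 2160.0ms=36/5b +360.0ms=6/5b
5) 2520.0ms=42/5b +360.0ms=6/5b
6) 2880.0ms=48/5b +360.0ms=6/5b
7) 3240.0ms=54/5b +360.0ms=6/5b
8) 3600.0ms=12b +450.0ms=3/2b
9) 4050.0ms=27/2b +450.0ms=3/2b
10) 4500.0ms=15b +900.0ms=3b
11) 5400.0ms=18b +900.0ms=3b
12) 6300.0ms=21b +900.0ms=3b
Σ=24b of 24 (200bpm 6/8) — PASS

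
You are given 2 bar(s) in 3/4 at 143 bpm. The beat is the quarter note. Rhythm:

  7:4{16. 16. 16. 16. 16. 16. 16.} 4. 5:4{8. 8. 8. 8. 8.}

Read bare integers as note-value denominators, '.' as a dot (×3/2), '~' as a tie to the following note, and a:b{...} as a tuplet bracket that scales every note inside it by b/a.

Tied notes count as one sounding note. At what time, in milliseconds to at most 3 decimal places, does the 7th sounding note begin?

1. 0.0ms @ 0 + 89.91ms (3/14)
2. 89.91ms @ 3/14 + 89.91ms (3/14)
3. 179.82ms @ 3/7 + 89.91ms (3/14)
4. 269.73ms @ 9/14 + 89.91ms (3/14)
5. 359.64ms @ 6/7 + 89.91ms (3/14)
6. 449.55ms @ 15/14 + 89.91ms (3/14)
7. 539.461ms @ 9/7 + 89.91ms (3/14)
8. 629.371ms @ 3/2 + 629.371ms (3/2)
9. 1258.741ms @ 3 + 251.748ms (3/5)
10. 1510.49ms @ 18/5 + 251.748ms (3/5)
11. 1762.238ms @ 21/5 + 251.748ms (3/5)
12. 2013.986ms @ 24/5 + 251.748ms (3/5)
13. 2265.734ms @ 27/5 + 251.748ms (3/5)

note 7 onset = 9/7b = 539.461ms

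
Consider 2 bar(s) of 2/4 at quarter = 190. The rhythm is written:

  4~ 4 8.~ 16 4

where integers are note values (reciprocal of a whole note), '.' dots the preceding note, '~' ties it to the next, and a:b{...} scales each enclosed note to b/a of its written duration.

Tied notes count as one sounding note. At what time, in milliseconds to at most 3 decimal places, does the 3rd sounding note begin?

note 3 onset = 3b = 947.368ms

1. 0.0ms @ 0 + 631.579ms (2)
2. 631.579ms @ 2 + 315.789ms (1)
3. 947.368ms @ 3 + 315.789ms (1)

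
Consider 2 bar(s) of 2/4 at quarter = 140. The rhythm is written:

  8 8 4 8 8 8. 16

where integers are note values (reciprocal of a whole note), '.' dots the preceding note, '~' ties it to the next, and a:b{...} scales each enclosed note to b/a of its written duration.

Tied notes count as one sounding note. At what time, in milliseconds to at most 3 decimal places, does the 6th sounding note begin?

1. 0.0ms @ 0 + 214.286ms (1/2)
2. 214.286ms @ 1/2 + 214.286ms (1/2)
3. 428.571ms @ 1 + 428.571ms (1)
4. 857.143ms @ 2 + 214.286ms (1/2)
5. 1071.429ms @ 5/2 + 214.286ms (1/2)
6. 1285.714ms @ 3 + 321.429ms (3/4)
7. 1607.143ms @ 15/4 + 107.143ms (1/4)

note 6 onset = 3b = 1285.714ms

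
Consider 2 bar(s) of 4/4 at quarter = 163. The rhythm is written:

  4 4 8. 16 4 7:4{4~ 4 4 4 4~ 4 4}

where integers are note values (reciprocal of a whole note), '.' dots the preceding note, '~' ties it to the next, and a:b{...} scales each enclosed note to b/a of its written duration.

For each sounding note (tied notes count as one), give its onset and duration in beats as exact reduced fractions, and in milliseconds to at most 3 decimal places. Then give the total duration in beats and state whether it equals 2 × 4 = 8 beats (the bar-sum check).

1) 0.0ms=0b +368.098ms=1b
2) 368.098ms=1b +368.098ms=1b
3) 736.196ms=2b +276.074ms=3/4b
4) 1012.27ms=11/4b +92.025ms=1/4b
5) 1104.294ms=3b +368.098ms=1b
6) 1472.393ms=4b +420.684ms=8/7b
7) 1893.076ms=36/7b +210.342ms=4/7b
8) 2103.418ms=40/7b +210.342ms=4/7b
9) 2313.76ms=44/7b +420.684ms=8/7b
10) 2734.443ms=52/7b +210.342ms=4/7b
Σ=8b of 8 (163bpm 4/4) — PASS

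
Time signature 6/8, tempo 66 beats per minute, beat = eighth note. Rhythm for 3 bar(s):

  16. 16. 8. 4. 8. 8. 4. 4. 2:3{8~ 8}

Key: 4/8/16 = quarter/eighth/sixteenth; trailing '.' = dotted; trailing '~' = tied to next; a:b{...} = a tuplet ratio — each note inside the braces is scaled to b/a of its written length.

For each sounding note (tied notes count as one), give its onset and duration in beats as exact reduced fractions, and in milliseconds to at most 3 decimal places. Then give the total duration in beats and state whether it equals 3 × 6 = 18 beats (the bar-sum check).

1) 0.0ms=0b +681.818ms=3/4b
2) 681.818ms=3/4b +681.818ms=3/4b
3) 1363.636ms=3/2b +1363.636ms=3/2b
4) 2727.273ms=3b +2727.273ms=3b
5) 5454.545ms=6b +1363.636ms=3/2b
6) 6818.182ms=15/2b +1363.636ms=3/2b
7) 8181.818ms=9b +2727.273ms=3b
8) 10909.091ms=12b +2727.273ms=3b
9) 13636.364ms=15b +2727.273ms=3b
Σ=18b of 18 (66bpm 6/8) — PASS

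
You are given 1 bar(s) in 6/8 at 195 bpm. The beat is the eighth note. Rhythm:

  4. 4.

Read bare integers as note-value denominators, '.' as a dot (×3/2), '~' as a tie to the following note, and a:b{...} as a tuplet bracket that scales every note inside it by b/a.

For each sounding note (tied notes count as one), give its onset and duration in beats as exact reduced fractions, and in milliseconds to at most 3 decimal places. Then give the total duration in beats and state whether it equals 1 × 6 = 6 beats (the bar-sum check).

1) 0.0ms=0b +923.077ms=3b
2) 923.077ms=3b +923.077ms=3b
Σ=6b of 6 (195bpm 6/8) — PASS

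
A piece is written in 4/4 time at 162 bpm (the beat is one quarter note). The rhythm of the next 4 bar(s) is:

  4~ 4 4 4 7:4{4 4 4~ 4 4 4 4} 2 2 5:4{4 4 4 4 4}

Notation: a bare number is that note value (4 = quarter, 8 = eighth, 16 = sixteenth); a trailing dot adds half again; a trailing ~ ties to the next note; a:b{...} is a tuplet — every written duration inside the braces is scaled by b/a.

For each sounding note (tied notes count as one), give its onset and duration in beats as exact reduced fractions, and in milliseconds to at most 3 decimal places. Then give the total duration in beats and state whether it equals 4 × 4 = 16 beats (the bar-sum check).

1) 0.0ms=0b +740.741ms=2b
2) 740.741ms=2b +370.37ms=1b
3) 1111.111ms=3b +370.37ms=1b
4) 1481.481ms=4b +211.64ms=4/7b
5) 1693.122ms=32/7b +211.64ms=4/7b
6) 1904.762ms=36/7b +423.28ms=8/7b
7) 2328.042ms=44/7b +211.64ms=4/7b
8) 2539.683ms=48/7b +211.64ms=4/7b
9) 2751.323ms=52/7b +211.64ms=4/7b
10) 2962.963ms=8b +740.741ms=2b
11) 3703.704ms=10b +740.741ms=2b
12) 4444.444ms=12b +296.296ms=4/5b
13) 4740.741ms=64/5b +296.296ms=4/5b
14) 5037.037ms=68/5b +296.296ms=4/5b
15) 5333.333ms=72/5b +296.296ms=4/5b
16) 5629.63ms=76/5b +296.296ms=4/5b
Σ=16b of 16 (162bpm 4/4) — PASS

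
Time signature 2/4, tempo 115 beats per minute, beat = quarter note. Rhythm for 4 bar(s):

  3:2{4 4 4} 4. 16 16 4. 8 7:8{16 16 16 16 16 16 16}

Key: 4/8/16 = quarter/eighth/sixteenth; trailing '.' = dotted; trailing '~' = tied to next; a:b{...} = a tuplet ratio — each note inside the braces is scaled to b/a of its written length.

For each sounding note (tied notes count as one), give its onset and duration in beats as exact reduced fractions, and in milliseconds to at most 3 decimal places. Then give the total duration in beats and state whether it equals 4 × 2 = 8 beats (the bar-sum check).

1) 0.0ms=0b +347.826ms=2/3b
2) 347.826ms=2/3b +347.826ms=2/3b
3) 695.652ms=4/3b +347.826ms=2/3b
4) 1043.478ms=2b +782.609ms=3/2b
5) 1826.087ms=7/2b +130.435ms=1/4b
6) 1956.522ms=15/4b +130.435ms=1/4b
7) 2086.957ms=4b +782.609ms=3/2b
8) 2869.565ms=11/2b +260.87ms=1/2b
9) 3130.435ms=6b +149.068ms=2/7b
10) 3279.503ms=44/7b +149.068ms=2/7b
11) 3428.571ms=46/7b +149.068ms=2/7b
12) 3577.64ms=48/7b +149.068ms=2/7b
13) 3726.708ms=50/7b +149.068ms=2/7b
14) 3875.776ms=52/7b +149.068ms=2/7b
15) 4024.845ms=54/7b +149.068ms=2/7b
Σ=8b of 8 (115bpm 2/4) — PASS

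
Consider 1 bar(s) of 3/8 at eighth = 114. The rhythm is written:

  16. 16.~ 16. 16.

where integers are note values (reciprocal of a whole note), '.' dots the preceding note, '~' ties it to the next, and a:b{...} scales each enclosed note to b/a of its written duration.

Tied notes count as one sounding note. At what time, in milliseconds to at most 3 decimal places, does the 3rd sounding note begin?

1. 0.0ms @ 0 + 394.737ms (3/4)
2. 394.737ms @ 3/4 + 789.474ms (3/2)
3. 1184.211ms @ 9/4 + 394.737ms (3/4)

note 3 onset = 9/4b = 1184.211ms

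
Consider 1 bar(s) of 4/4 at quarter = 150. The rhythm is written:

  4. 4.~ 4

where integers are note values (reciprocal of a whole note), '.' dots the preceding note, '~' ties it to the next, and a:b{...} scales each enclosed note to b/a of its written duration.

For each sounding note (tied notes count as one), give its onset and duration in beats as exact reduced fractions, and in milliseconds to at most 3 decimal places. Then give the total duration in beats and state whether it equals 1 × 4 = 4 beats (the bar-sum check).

1) 0.0ms=0b +600.0ms=3/2b
2) 600.0ms=3/2b +1000.0ms=5/2b
Σ=4b of 4 (150bpm 4/4) — PASS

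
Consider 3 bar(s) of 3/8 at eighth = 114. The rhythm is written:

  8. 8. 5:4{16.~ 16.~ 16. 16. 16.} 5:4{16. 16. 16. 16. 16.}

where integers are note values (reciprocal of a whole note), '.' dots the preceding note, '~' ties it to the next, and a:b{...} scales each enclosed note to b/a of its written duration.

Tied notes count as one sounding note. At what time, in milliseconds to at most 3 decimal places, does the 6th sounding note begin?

1. 0.0ms @ 0 + 789.474ms (3/2)
2. 789.474ms @ 3/2 + 789.474ms (3/2)
3. 1578.947ms @ 3 + 947.368ms (9/5)
4. 2526.316ms @ 24/5 + 315.789ms (3/5)
5. 2842.105ms @ 27/5 + 315.789ms (3/5)
6. 3157.895ms @ 6 + 315.789ms (3/5)
7. 3473.684ms @ 33/5 + 315.789ms (3/5)
8. 3789.474ms @ 36/5 + 315.789ms (3/5)
9. 4105.263ms @ 39/5 + 315.789ms (3/5)
10. 4421.053ms @ 42/5 + 315.789ms (3/5)

note 6 onset = 6b = 3157.895ms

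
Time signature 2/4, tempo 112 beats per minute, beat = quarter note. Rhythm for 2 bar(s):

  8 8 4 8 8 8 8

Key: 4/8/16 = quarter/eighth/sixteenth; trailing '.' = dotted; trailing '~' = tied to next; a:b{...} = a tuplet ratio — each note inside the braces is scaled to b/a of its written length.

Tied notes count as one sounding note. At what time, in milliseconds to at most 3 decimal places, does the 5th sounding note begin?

note 5 onset = 5/2b = 1339.286ms

1. 0.0ms @ 0 + 267.857ms (1/2)
2. 267.857ms @ 1/2 + 267.857ms (1/2)
3. 535.714ms @ 1 + 535.714ms (1)
4. 1071.429ms @ 2 + 267.857ms (1/2)
5. 1339.286ms @ 5/2 + 267.857ms (1/2)
6. 1607.143ms @ 3 + 267.857ms (1/2)
7. 1875.0ms @ 7/2 + 267.857ms (1/2)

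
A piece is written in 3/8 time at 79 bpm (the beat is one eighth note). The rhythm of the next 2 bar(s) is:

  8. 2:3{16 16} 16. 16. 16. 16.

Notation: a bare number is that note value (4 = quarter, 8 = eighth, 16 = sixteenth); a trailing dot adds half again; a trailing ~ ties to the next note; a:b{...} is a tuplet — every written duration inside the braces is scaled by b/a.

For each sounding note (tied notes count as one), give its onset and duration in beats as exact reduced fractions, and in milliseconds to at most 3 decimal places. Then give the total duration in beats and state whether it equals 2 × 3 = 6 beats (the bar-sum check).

1) 0.0ms=0b +1139.241ms=3/2b
2) 1139.241ms=3/2b +569.62ms=3/4b
3) 1708.861ms=9/4b +569.62ms=3/4b
4) 2278.481ms=3b +569.62ms=3/4b
5) 2848.101ms=15/4b +569.62ms=3/4b
6) 3417.722ms=9/2b +569.62ms=3/4b
7) 3987.342ms=21/4b +569.62ms=3/4b
Σ=6b of 6 (79bpm 3/8) — PASS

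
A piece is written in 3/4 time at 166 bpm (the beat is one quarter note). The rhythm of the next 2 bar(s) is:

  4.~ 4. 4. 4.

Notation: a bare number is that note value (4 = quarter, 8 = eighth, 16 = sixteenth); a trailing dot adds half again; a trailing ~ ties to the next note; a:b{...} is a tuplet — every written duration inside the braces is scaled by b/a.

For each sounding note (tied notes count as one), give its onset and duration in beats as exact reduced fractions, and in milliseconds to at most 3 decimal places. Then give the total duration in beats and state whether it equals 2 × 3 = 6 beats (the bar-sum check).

1) 0.0ms=0b +1084.337ms=3b
2) 1084.337ms=3b +542.169ms=3/2b
3) 1626.506ms=9/2b +542.169ms=3/2b
Σ=6b of 6 (166bpm 3/4) — PASS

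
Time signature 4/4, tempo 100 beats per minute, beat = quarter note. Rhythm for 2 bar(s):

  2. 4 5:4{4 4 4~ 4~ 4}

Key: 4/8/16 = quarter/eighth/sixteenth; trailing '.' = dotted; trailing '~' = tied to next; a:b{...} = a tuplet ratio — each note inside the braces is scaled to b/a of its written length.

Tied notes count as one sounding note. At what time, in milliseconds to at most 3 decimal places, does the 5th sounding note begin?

note 5 onset = 28/5b = 3360.0ms

1. 0.0ms @ 0 + 1800.0ms (3)
2. 1800.0ms @ 3 + 600.0ms (1)
3. 2400.0ms @ 4 + 480.0ms (4/5)
4. 2880.0ms @ 24/5 + 480.0ms (4/5)
5. 3360.0ms @ 28/5 + 1440.0ms (12/5)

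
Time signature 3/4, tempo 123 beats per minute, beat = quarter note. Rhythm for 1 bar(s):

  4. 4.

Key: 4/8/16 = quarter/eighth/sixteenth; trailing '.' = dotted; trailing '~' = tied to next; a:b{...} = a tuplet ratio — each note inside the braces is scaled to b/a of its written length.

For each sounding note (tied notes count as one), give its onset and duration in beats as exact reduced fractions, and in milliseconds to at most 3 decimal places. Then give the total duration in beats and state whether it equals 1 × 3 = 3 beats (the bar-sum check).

1) 0.0ms=0b +731.707ms=3/2b
2) 731.707ms=3/2b +731.707ms=3/2b
Σ=3b of 3 (123bpm 3/4) — PASS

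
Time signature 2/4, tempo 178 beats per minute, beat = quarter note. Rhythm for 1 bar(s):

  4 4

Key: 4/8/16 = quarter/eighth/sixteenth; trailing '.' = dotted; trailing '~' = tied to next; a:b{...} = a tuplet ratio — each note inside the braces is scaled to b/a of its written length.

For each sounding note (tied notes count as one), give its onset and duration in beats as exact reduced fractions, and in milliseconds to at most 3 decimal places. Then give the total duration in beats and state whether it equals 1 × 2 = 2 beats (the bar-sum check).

1) 0.0ms=0b +337.079ms=1b
2) 337.079ms=1b +337.079ms=1b
Σ=2b of 2 (178bpm 2/4) — PASS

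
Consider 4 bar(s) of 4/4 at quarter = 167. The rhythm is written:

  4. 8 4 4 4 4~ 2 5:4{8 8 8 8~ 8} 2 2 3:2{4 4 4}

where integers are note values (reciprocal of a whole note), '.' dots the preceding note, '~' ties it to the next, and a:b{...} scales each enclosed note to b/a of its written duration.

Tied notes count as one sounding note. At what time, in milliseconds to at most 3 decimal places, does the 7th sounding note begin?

note 7 onset = 8b = 2874.251ms

1. 0.0ms @ 0 + 538.922ms (3/2)
2. 538.922ms @ 3/2 + 179.641ms (1/2)
3. 718.563ms @ 2 + 359.281ms (1)
4. 1077.844ms @ 3 + 359.281ms (1)
5. 1437.126ms @ 4 + 359.281ms (1)
6. 1796.407ms @ 5 + 1077.844ms (3)
7. 2874.251ms @ 8 + 143.713ms (2/5)
8. 3017.964ms @ 42/5 + 143.713ms (2/5)
9. 3161.677ms @ 44/5 + 143.713ms (2/5)
10. 3305.389ms @ 46/5 + 287.425ms (4/5)
11. 3592.814ms @ 10 + 718.563ms (2)
12. 4311.377ms @ 12 + 718.563ms (2)
13. 5029.94ms @ 14 + 239.521ms (2/3)
14. 5269.461ms @ 44/3 + 239.521ms (2/3)
15. 5508.982ms @ 46/3 + 239.521ms (2/3)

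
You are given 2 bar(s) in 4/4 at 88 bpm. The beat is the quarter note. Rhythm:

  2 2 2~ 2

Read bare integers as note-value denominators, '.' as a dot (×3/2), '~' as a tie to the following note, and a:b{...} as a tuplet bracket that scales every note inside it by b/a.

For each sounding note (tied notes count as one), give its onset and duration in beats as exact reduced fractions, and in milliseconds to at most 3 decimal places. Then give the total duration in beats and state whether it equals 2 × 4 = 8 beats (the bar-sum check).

1) 0.0ms=0b +1363.636ms=2b
2) 1363.636ms=2b +1363.636ms=2b
3) 2727.273ms=4b +2727.273ms=4b
Σ=8b of 8 (88bpm 4/4) — PASS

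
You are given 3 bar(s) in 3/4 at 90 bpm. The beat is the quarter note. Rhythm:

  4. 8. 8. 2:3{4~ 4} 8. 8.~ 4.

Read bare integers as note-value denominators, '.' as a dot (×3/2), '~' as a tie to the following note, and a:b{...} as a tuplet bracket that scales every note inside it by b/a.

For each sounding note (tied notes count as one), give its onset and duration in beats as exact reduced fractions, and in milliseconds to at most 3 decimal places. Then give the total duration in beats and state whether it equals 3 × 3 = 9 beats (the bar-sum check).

1) 0.0ms=0b +1000.0ms=3/2b
2) 1000.0ms=3/2b +500.0ms=3/4b
3) 1500.0ms=9/4b +500.0ms=3/4b
4) 2000.0ms=3b +2000.0ms=3b
5) 4000.0ms=6b +500.0ms=3/4b
6) 4500.0ms=27/4b +1500.0ms=9/4b
Σ=9b of 9 (90bpm 3/4) — PASS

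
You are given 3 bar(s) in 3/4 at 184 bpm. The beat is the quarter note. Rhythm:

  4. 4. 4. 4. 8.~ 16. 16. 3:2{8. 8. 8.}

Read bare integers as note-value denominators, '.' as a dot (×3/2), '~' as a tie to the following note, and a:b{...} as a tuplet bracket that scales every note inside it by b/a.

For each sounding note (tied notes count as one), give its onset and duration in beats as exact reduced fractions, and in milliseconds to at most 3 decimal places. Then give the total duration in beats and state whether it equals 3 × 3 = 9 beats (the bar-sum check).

1) 0.0ms=0b +489.13ms=3/2b
2) 489.13ms=3/2b +489.13ms=3/2b
3) 978.261ms=3b +489.13ms=3/2b
4) 1467.391ms=9/2b +489.13ms=3/2b
5) 1956.522ms=6b +366.848ms=9/8b
6) 2323.37ms=57/8b +122.283ms=3/8b
7) 2445.652ms=15/2b +163.043ms=1/2b
8) 2608.696ms=8b +163.043ms=1/2b
9) 2771.739ms=17/2b +163.043ms=1/2b
Σ=9b of 9 (184bpm 3/4) — PASS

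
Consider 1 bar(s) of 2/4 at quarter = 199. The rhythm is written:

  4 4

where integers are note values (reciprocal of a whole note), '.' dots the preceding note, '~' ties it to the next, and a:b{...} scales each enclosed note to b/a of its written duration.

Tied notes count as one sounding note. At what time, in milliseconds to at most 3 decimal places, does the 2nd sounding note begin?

note 2 onset = 1b = 301.508ms

1. 0.0ms @ 0 + 301.508ms (1)
2. 301.508ms @ 1 + 301.508ms (1)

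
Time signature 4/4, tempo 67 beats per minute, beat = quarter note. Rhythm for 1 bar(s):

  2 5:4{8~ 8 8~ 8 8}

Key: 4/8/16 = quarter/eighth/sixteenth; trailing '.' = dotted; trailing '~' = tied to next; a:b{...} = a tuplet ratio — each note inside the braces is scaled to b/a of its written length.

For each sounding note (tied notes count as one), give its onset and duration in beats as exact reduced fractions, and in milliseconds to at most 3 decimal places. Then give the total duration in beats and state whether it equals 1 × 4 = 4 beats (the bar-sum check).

1) 0.0ms=0b +1791.045ms=2b
2) 1791.045ms=2b +716.418ms=4/5b
3) 2507.463ms=14/5b +716.418ms=4/5b
4) 3223.881ms=18/5b +358.209ms=2/5b
Σ=4b of 4 (67bpm 4/4) — PASS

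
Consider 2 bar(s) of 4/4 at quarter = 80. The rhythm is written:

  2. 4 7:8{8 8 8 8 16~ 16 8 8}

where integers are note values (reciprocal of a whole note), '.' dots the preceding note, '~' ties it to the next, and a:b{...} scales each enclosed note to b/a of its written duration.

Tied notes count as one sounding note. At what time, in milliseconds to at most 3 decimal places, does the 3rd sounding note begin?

1. 0.0ms @ 0 + 2250.0ms (3)
2. 2250.0ms @ 3 + 750.0ms (1)
3. 3000.0ms @ 4 + 428.571ms (4/7)
4. 3428.571ms @ 32/7 + 428.571ms (4/7)
5. 3857.143ms @ 36/7 + 428.571ms (4/7)
6. 4285.714ms @ 40/7 + 428.571ms (4/7)
7. 4714.286ms @ 44/7 + 428.571ms (4/7)
8. 5142.857ms @ 48/7 + 428.571ms (4/7)
9. 5571.429ms @ 52/7 + 428.571ms (4/7)

note 3 onset = 4b = 3000.0ms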